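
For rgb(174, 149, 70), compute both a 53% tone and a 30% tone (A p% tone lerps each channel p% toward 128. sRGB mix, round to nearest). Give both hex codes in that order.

53% tone:
  R: 174 + 0.53×(128−174) = 174 − 24.38 = 149.62 → 150
  G: 149 + 0.53×(128−149) = 149 − 11.13 = 137.87 → 138
  B: 70 + 0.53×(128−70) = 70 + 30.74 = 100.74 → 101
  → #968a65
30% tone:
  R: 174 − 13.8 = 160.2 → 160
  G: 149 − 6.3 = 142.7 → 143
  B: 70 + 17.4 = 87.4 → 87
  → #a08f57

#968a65, #a08f57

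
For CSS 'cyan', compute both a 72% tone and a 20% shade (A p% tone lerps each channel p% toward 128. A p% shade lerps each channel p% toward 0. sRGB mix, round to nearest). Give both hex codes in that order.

CSS cyan is rgb(0, 255, 255).
72% tone:
  R: 0 + 0.72×(128−0) = 0 + 92.16 = 92.16 → 92
  G: 255 − 91.44 = 163.56 → 164
  B: 255 + 0.72×(128−255) = 255 − 91.44 = 163.56 → 164
  → #5ca4a4
20% shade:
  R: 0 + 0 = 0 → 0
  G: 255 − 51 = 204 → 204
  B: 255 − 51 = 204 → 204
  → #00cccc

#5ca4a4, #00cccc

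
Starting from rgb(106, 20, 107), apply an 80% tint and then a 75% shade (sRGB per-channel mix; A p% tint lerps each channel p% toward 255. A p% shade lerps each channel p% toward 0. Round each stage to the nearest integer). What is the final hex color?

An 80% tint moves each channel 80% toward 255:
  R: 106 + 119.2 = 225.2 → 225
  G: 20 + 0.8×(255−20) = 20 + 188 = 208 → 208
  B: 107 + 118.4 = 225.4 → 225
After the tint: rgb(225, 208, 225) = #e1d0e1.
Per channel, c → c + 0.75(0 − c):
  R: 225 + 0.75×(0−225) = 225 − 168.75 = 56.25 → 56
  G: 208 + 0.75×(0−208) = 208 − 156 = 52 → 52
  B: 225 − 168.75 = 56.25 → 56
rgb(56, 52, 56) = #383438.

#383438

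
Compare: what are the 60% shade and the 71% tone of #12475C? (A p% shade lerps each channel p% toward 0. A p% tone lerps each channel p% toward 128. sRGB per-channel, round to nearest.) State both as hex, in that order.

#071C25, #606F76

#12475C is rgb(18, 71, 92).
60% shade:
  R: 18 + 0.6×(0−18) = 18 − 10.8 = 7.2 → 7
  G: 71 + 0.6×(0−71) = 71 − 42.6 = 28.4 → 28
  B: 92 + 0.6×(0−92) = 92 − 55.2 = 36.8 → 37
  → #071C25
71% tone:
  R: 18 + 0.71×(128−18) = 18 + 78.1 = 96.1 → 96
  G: 71 + 0.71×(128−71) = 71 + 40.47 = 111.47 → 111
  B: 92 + 0.71×(128−92) = 92 + 25.56 = 117.56 → 118
  → #606F76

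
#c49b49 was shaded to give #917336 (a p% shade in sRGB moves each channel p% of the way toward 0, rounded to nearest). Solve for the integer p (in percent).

#c49b49 is rgb(196, 155, 73); #917336 is rgb(145, 115, 54).
On the R channel (widest range): 145 ≈ 196 + (p/100)(0 − 196), so p ≈ 100×(145 − 196)/(0 − 196) = -5100/-196 = 26.02.
p = 26 reproduces all three channels after rounding.

26%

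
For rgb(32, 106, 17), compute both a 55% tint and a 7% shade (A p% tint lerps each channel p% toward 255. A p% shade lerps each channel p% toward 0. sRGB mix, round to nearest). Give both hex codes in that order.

55% tint:
  R: 32 + 0.55×(255−32) = 32 + 122.65 = 154.65 → 155
  G: 106 + 81.95 = 187.95 → 188
  B: 17 + 130.9 = 147.9 → 148
  → #9bbc94
7% shade:
  R: 32 − 2.24 = 29.76 → 30
  G: 106 − 7.42 = 98.58 → 99
  B: 17 + 0.07×(0−17) = 17 − 1.19 = 15.81 → 16
  → #1e6310

#9bbc94, #1e6310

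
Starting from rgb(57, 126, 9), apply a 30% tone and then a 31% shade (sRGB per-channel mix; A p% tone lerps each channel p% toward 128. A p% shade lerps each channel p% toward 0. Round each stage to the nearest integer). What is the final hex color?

Per channel, c → c + 0.3(128 − c):
  R: 57 + 0.3×(128−57) = 57 + 21.3 = 78.3 → 78
  G: 126 + 0.3×(128−126) = 126 + 0.6 = 126.6 → 127
  B: 9 + 35.7 = 44.7 → 45
After the tone: rgb(78, 127, 45) = #4e7f2d.
Lerp each channel 31% toward 0:
  R: 78 + 0.31×(0−78) = 78 − 24.18 = 53.82 → 54
  G: 127 + 0.31×(0−127) = 127 − 39.37 = 87.63 → 88
  B: 45 − 13.95 = 31.05 → 31
rgb(54, 88, 31) = #36581f.

#36581f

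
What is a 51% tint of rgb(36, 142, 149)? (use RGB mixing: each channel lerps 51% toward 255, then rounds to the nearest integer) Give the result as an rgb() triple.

Per channel, c → c + 0.51(255 − c):
  R: 36 + 0.51×(255−36) = 36 + 111.69 = 147.69 → 148
  G: 142 + 0.51×(255−142) = 142 + 57.63 = 199.63 → 200
  B: 149 + 0.51×(255−149) = 149 + 54.06 = 203.06 → 203

rgb(148, 200, 203)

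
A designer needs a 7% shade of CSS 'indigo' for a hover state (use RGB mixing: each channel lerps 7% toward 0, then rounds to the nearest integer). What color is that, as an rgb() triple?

CSS indigo is rgb(75, 0, 130).
Lerp each channel 7% toward 0:
  R: 75 − 5.25 = 69.75 → 70
  G: 0 + 0 = 0 → 0
  B: 130 + 0.07×(0−130) = 130 − 9.1 = 120.9 → 121

rgb(70, 0, 121)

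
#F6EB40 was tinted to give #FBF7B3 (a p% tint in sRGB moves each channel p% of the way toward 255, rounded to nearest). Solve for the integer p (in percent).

#F6EB40 is rgb(246, 235, 64); #FBF7B3 is rgb(251, 247, 179).
On the B channel (widest range): 179 ≈ 64 + (p/100)(255 − 64), so p ≈ 100×(179 − 64)/(255 − 64) = 11500/191 = 60.21.
p = 60 reproduces all three channels after rounding.

60%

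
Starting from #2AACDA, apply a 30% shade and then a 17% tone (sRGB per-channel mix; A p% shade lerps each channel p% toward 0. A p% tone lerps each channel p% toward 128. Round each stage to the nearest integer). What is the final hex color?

#2E7995

#2AACDA is rgb(42, 172, 218).
Per channel, c → c + 0.3(0 − c):
  R: 42 − 12.6 = 29.4 → 29
  G: 172 + 0.3×(0−172) = 172 − 51.6 = 120.4 → 120
  B: 218 − 65.4 = 152.6 → 153
After the shade: rgb(29, 120, 153) = #1D7899.
Lerp each channel 17% toward 128:
  R: 29 + 16.83 = 45.83 → 46
  G: 120 + 0.17×(128−120) = 120 + 1.36 = 121.36 → 121
  B: 153 + 0.17×(128−153) = 153 − 4.25 = 148.75 → 149
rgb(46, 121, 149) = #2E7995.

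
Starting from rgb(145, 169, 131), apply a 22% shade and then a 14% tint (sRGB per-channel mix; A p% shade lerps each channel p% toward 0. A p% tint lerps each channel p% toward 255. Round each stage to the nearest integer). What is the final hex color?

Lerp each channel 22% toward 0:
  R: 145 + 0.22×(0−145) = 145 − 31.9 = 113.1 → 113
  G: 169 + 0.22×(0−169) = 169 − 37.18 = 131.82 → 132
  B: 131 + 0.22×(0−131) = 131 − 28.82 = 102.18 → 102
After the shade: rgb(113, 132, 102) = #718466.
Per channel, c → c + 0.14(255 − c):
  R: 113 + 0.14×(255−113) = 113 + 19.88 = 132.88 → 133
  G: 132 + 0.14×(255−132) = 132 + 17.22 = 149.22 → 149
  B: 102 + 0.14×(255−102) = 102 + 21.42 = 123.42 → 123
rgb(133, 149, 123) = #85957B.

#85957B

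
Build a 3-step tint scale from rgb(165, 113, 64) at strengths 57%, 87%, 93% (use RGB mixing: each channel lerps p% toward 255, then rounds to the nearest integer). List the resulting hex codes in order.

#D8C2AD, #F3EDE6, #F9F5F2

57%: (165 + 51.3 = 216.3→216, 113 + 80.94 = 193.94→194, 64 + 108.87 = 172.87→173) → #D8C2AD
87%: (165 + 78.3 = 243.3→243, 113 + 123.54 = 236.54→237, 64 + 166.17 = 230.17→230) → #F3EDE6
93%: (165 + 83.7 = 248.7→249, 113 + 132.06 = 245.06→245, 64 + 177.63 = 241.63→242) → #F9F5F2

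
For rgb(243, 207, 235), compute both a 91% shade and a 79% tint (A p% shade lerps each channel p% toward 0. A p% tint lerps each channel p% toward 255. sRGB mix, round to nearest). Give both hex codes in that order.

91% shade:
  R: 243 + 0.91×(0−243) = 243 − 221.13 = 21.87 → 22
  G: 207 + 0.91×(0−207) = 207 − 188.37 = 18.63 → 19
  B: 235 − 213.85 = 21.15 → 21
  → #161315
79% tint:
  R: 243 + 0.79×(255−243) = 243 + 9.48 = 252.48 → 252
  G: 207 + 37.92 = 244.92 → 245
  B: 235 + 0.79×(255−235) = 235 + 15.8 = 250.8 → 251
  → #FCF5FB

#161315, #FCF5FB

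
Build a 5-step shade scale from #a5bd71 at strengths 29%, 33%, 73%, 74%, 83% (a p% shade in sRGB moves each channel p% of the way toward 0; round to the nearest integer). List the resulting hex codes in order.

#a5bd71 is rgb(165, 189, 113).
29%: (165 − 47.85 = 117.15→117, 189 − 54.81 = 134.19→134, 113 − 32.77 = 80.23→80) → #758650
33%: (165 − 54.45 = 110.55→111, 189 − 62.37 = 126.63→127, 113 − 37.29 = 75.71→76) → #6f7f4c
73%: (165 − 120.45 = 44.55→45, 189 − 137.97 = 51.03→51, 113 − 82.49 = 30.51→31) → #2d331f
74%: (165 − 122.1 = 42.9→43, 189 − 139.86 = 49.14→49, 113 − 83.62 = 29.38→29) → #2b311d
83%: (165 − 136.95 = 28.05→28, 189 − 156.87 = 32.13→32, 113 − 93.79 = 19.21→19) → #1c2013

#758650, #6f7f4c, #2d331f, #2b311d, #1c2013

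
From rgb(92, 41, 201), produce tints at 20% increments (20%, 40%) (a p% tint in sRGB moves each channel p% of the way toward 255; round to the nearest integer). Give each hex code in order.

#7D54D4, #9D7FDF

20%: (92 + 32.6 = 124.6→125, 41 + 42.8 = 83.8→84, 201 + 10.8 = 211.8→212) → #7D54D4
40%: (92 + 65.2 = 157.2→157, 41 + 85.6 = 126.6→127, 201 + 21.6 = 222.6→223) → #9D7FDF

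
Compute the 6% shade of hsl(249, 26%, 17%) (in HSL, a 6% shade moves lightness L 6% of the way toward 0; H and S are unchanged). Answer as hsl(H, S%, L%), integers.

L moves 6% from 17 toward 0: 17 − 1.02 = 15.98 → 16.
H and S are unchanged.

hsl(249, 26%, 16%)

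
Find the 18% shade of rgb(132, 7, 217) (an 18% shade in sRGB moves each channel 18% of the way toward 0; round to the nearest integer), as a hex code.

Lerp each channel 18% toward 0:
  R: 132 + 0.18×(0−132) = 132 − 23.76 = 108.24 → 108
  G: 7 − 1.26 = 5.74 → 6
  B: 217 + 0.18×(0−217) = 217 − 39.06 = 177.94 → 178
rgb(108, 6, 178) = #6C06B2.

#6C06B2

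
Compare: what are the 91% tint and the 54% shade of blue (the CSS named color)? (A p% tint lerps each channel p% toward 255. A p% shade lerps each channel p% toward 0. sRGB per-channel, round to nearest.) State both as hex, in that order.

#E8E8FF, #000075

CSS blue is rgb(0, 0, 255).
91% tint:
  R: 0 + 0.91×(255−0) = 0 + 232.05 = 232.05 → 232
  G: 0 + 232.05 = 232.05 → 232
  B: 255 + 0.91×(255−255) = 255 + 0 = 255 → 255
  → #E8E8FF
54% shade:
  R: 0 + 0.54×(0−0) = 0 + 0 = 0 → 0
  G: 0 + 0.54×(0−0) = 0 + 0 = 0 → 0
  B: 255 + 0.54×(0−255) = 255 − 137.7 = 117.3 → 117
  → #000075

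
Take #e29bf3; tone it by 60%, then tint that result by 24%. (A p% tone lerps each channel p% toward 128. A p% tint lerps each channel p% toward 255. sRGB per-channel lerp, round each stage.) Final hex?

#bca7c1

#e29bf3 is rgb(226, 155, 243).
Per channel, c → c + 0.6(128 − c):
  R: 226 − 58.8 = 167.2 → 167
  G: 155 + 0.6×(128−155) = 155 − 16.2 = 138.8 → 139
  B: 243 − 69 = 174 → 174
After the tone: rgb(167, 139, 174) = #a78bae.
Lerp each channel 24% toward 255:
  R: 167 + 0.24×(255−167) = 167 + 21.12 = 188.12 → 188
  G: 139 + 0.24×(255−139) = 139 + 27.84 = 166.84 → 167
  B: 174 + 19.44 = 193.44 → 193
rgb(188, 167, 193) = #bca7c1.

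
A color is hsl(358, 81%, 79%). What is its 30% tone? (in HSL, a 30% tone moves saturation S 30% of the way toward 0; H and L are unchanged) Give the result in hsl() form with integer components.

S moves 30% from 81 toward 0: 81 − 24.3 = 56.7 → 57.
H and L are unchanged.

hsl(358, 57%, 79%)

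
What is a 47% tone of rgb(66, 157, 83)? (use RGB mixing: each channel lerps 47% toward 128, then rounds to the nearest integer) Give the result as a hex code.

#5f8f68

A 47% tone moves each channel 47% toward 128:
  R: 66 + 29.14 = 95.14 → 95
  G: 157 + 0.47×(128−157) = 157 − 13.63 = 143.37 → 143
  B: 83 + 21.15 = 104.15 → 104
rgb(95, 143, 104) = #5f8f68.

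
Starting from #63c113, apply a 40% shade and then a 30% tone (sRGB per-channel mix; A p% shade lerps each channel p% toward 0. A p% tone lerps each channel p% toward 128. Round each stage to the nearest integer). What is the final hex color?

#63c113 is rgb(99, 193, 19).
Per channel, c → c + 0.4(0 − c):
  R: 99 + 0.4×(0−99) = 99 − 39.6 = 59.4 → 59
  G: 193 + 0.4×(0−193) = 193 − 77.2 = 115.8 → 116
  B: 19 + 0.4×(0−19) = 19 − 7.6 = 11.4 → 11
After the shade: rgb(59, 116, 11) = #3b740b.
Lerp each channel 30% toward 128:
  R: 59 + 0.3×(128−59) = 59 + 20.7 = 79.7 → 80
  G: 116 + 3.6 = 119.6 → 120
  B: 11 + 0.3×(128−11) = 11 + 35.1 = 46.1 → 46
rgb(80, 120, 46) = #50782e.

#50782e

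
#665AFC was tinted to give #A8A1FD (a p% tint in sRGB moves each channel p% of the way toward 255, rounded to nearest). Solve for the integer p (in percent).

#665AFC is rgb(102, 90, 252); #A8A1FD is rgb(168, 161, 253).
On the G channel (widest range): 161 ≈ 90 + (p/100)(255 − 90), so p ≈ 100×(161 − 90)/(255 − 90) = 7100/165 = 43.03.
p = 43 reproduces all three channels after rounding.

43%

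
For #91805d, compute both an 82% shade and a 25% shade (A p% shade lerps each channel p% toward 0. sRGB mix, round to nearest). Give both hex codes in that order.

#1a1711, #6d6046

#91805d is rgb(145, 128, 93).
82% shade:
  R: 145 + 0.82×(0−145) = 145 − 118.9 = 26.1 → 26
  G: 128 + 0.82×(0−128) = 128 − 104.96 = 23.04 → 23
  B: 93 + 0.82×(0−93) = 93 − 76.26 = 16.74 → 17
  → #1a1711
25% shade:
  R: 145 − 36.25 = 108.75 → 109
  G: 128 + 0.25×(0−128) = 128 − 32 = 96 → 96
  B: 93 + 0.25×(0−93) = 93 − 23.25 = 69.75 → 70
  → #6d6046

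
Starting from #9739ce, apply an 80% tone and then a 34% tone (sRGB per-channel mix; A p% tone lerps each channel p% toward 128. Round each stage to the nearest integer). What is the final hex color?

#9739ce is rgb(151, 57, 206).
Lerp each channel 80% toward 128:
  R: 151 + 0.8×(128−151) = 151 − 18.4 = 132.6 → 133
  G: 57 + 56.8 = 113.8 → 114
  B: 206 + 0.8×(128−206) = 206 − 62.4 = 143.6 → 144
After the tone: rgb(133, 114, 144) = #857290.
Lerp each channel 34% toward 128:
  R: 133 − 1.7 = 131.3 → 131
  G: 114 + 0.34×(128−114) = 114 + 4.76 = 118.76 → 119
  B: 144 − 5.44 = 138.56 → 139
rgb(131, 119, 139) = #83778b.

#83778b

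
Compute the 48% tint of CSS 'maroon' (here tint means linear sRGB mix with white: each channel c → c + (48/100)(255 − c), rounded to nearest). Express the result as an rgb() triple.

rgb(189, 122, 122)

CSS maroon is rgb(128, 0, 0).
Lerp each channel 48% toward 255:
  R: 128 + 60.96 = 188.96 → 189
  G: 0 + 0.48×(255−0) = 0 + 122.4 = 122.4 → 122
  B: 0 + 122.4 = 122.4 → 122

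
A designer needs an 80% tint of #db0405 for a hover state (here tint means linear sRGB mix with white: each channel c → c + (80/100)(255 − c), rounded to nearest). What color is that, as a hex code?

#db0405 is rgb(219, 4, 5).
Per channel, c → c + 0.8(255 − c):
  R: 219 + 0.8×(255−219) = 219 + 28.8 = 247.8 → 248
  G: 4 + 0.8×(255−4) = 4 + 200.8 = 204.8 → 205
  B: 5 + 0.8×(255−5) = 5 + 200 = 205 → 205
rgb(248, 205, 205) = #f8cdcd.

#f8cdcd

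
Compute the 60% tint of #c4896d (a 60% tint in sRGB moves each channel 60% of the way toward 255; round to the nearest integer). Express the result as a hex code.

#c4896d is rgb(196, 137, 109).
A 60% tint moves each channel 60% toward 255:
  R: 196 + 0.6×(255−196) = 196 + 35.4 = 231.4 → 231
  G: 137 + 70.8 = 207.8 → 208
  B: 109 + 0.6×(255−109) = 109 + 87.6 = 196.6 → 197
rgb(231, 208, 197) = #e7d0c5.

#e7d0c5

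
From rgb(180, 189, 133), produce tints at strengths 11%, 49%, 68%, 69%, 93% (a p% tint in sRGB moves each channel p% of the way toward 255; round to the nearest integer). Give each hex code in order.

11%: (180 + 8.25 = 188.25→188, 189 + 7.26 = 196.26→196, 133 + 13.42 = 146.42→146) → #BCC492
49%: (180 + 36.75 = 216.75→217, 189 + 32.34 = 221.34→221, 133 + 59.78 = 192.78→193) → #D9DDC1
68%: (180 + 51 = 231→231, 189 + 44.88 = 233.88→234, 133 + 82.96 = 215.96→216) → #E7EAD8
69%: (180 + 51.75 = 231.75→232, 189 + 45.54 = 234.54→235, 133 + 84.18 = 217.18→217) → #E8EBD9
93%: (180 + 69.75 = 249.75→250, 189 + 61.38 = 250.38→250, 133 + 113.46 = 246.46→246) → #FAFAF6

#BCC492, #D9DDC1, #E7EAD8, #E8EBD9, #FAFAF6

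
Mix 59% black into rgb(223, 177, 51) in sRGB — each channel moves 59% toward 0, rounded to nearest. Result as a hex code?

A 59% shade moves each channel 59% toward 0:
  R: 223 + 0.59×(0−223) = 223 − 131.57 = 91.43 → 91
  G: 177 − 104.43 = 72.57 → 73
  B: 51 + 0.59×(0−51) = 51 − 30.09 = 20.91 → 21
rgb(91, 73, 21) = #5B4915.

#5B4915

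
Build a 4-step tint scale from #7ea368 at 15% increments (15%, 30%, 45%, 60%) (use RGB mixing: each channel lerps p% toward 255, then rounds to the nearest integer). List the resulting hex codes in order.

#7ea368 is rgb(126, 163, 104).
15%: (126 + 19.35 = 145.35→145, 163 + 13.8 = 176.8→177, 104 + 22.65 = 126.65→127) → #91b17f
30%: (126 + 38.7 = 164.7→165, 163 + 27.6 = 190.6→191, 104 + 45.3 = 149.3→149) → #a5bf95
45%: (126 + 58.05 = 184.05→184, 163 + 41.4 = 204.4→204, 104 + 67.95 = 171.95→172) → #b8ccac
60%: (126 + 77.4 = 203.4→203, 163 + 55.2 = 218.2→218, 104 + 90.6 = 194.6→195) → #cbdac3

#91b17f, #a5bf95, #b8ccac, #cbdac3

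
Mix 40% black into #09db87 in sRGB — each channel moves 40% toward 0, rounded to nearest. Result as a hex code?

#058351

#09db87 is rgb(9, 219, 135).
A 40% shade moves each channel 40% toward 0:
  R: 9 + 0.4×(0−9) = 9 − 3.6 = 5.4 → 5
  G: 219 + 0.4×(0−219) = 219 − 87.6 = 131.4 → 131
  B: 135 + 0.4×(0−135) = 135 − 54 = 81 → 81
rgb(5, 131, 81) = #058351.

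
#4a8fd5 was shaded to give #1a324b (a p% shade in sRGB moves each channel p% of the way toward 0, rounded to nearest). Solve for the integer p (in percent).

65%

#4a8fd5 is rgb(74, 143, 213); #1a324b is rgb(26, 50, 75).
On the B channel (widest range): 75 ≈ 213 + (p/100)(0 − 213), so p ≈ 100×(75 − 213)/(0 − 213) = -13800/-213 = 64.79.
p = 65 reproduces all three channels after rounding.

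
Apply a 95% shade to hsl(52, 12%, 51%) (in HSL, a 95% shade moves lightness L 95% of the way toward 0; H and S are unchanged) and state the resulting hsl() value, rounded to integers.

hsl(52, 12%, 3%)

L moves 95% from 51 toward 0: 51 − 48.45 = 2.55 → 3.
H and S are unchanged.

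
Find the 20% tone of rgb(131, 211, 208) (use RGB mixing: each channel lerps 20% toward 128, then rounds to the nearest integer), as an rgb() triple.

Lerp each channel 20% toward 128:
  R: 131 − 0.6 = 130.4 → 130
  G: 211 + 0.2×(128−211) = 211 − 16.6 = 194.4 → 194
  B: 208 − 16 = 192 → 192

rgb(130, 194, 192)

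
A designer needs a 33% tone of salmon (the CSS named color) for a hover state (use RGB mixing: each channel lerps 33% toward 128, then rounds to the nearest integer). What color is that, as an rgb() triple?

rgb(210, 128, 119)

CSS salmon is rgb(250, 128, 114).
Lerp each channel 33% toward 128:
  R: 250 − 40.26 = 209.74 → 210
  G: 128 + 0 = 128 → 128
  B: 114 + 0.33×(128−114) = 114 + 4.62 = 118.62 → 119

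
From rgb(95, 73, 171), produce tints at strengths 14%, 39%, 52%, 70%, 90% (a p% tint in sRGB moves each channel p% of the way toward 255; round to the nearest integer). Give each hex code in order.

#7562B7, #9D90CC, #B2A8D7, #CFC8E6, #EFEDF7

14%: (95 + 22.4 = 117.4→117, 73 + 25.48 = 98.48→98, 171 + 11.76 = 182.76→183) → #7562B7
39%: (95 + 62.4 = 157.4→157, 73 + 70.98 = 143.98→144, 171 + 32.76 = 203.76→204) → #9D90CC
52%: (95 + 83.2 = 178.2→178, 73 + 94.64 = 167.64→168, 171 + 43.68 = 214.68→215) → #B2A8D7
70%: (95 + 112 = 207→207, 73 + 127.4 = 200.4→200, 171 + 58.8 = 229.8→230) → #CFC8E6
90%: (95 + 144 = 239→239, 73 + 163.8 = 236.8→237, 171 + 75.6 = 246.6→247) → #EFEDF7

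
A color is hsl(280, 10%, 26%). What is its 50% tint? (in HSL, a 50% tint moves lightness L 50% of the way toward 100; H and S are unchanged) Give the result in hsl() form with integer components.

L moves 50% from 26 toward 100: 26 + 37 = 63 → 63.
H and S are unchanged.

hsl(280, 10%, 63%)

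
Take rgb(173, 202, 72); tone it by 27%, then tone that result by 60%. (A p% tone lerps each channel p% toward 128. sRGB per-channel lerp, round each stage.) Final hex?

A 27% tone moves each channel 27% toward 128:
  R: 173 + 0.27×(128−173) = 173 − 12.15 = 160.85 → 161
  G: 202 + 0.27×(128−202) = 202 − 19.98 = 182.02 → 182
  B: 72 + 15.12 = 87.12 → 87
After the tone: rgb(161, 182, 87) = #A1B657.
Lerp each channel 60% toward 128:
  R: 161 − 19.8 = 141.2 → 141
  G: 182 + 0.6×(128−182) = 182 − 32.4 = 149.6 → 150
  B: 87 + 24.6 = 111.6 → 112
rgb(141, 150, 112) = #8D9670.

#8D9670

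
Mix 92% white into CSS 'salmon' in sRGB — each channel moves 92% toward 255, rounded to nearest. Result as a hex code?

#FFF5F4

CSS salmon is rgb(250, 128, 114).
A 92% tint moves each channel 92% toward 255:
  R: 250 + 0.92×(255−250) = 250 + 4.6 = 254.6 → 255
  G: 128 + 116.84 = 244.84 → 245
  B: 114 + 129.72 = 243.72 → 244
rgb(255, 245, 244) = #FFF5F4.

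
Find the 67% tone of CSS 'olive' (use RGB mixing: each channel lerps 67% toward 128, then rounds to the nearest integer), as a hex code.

CSS olive is rgb(128, 128, 0).
A 67% tone moves each channel 67% toward 128:
  R: 128 + 0 = 128 → 128
  G: 128 + 0 = 128 → 128
  B: 0 + 85.76 = 85.76 → 86
rgb(128, 128, 86) = #808056.

#808056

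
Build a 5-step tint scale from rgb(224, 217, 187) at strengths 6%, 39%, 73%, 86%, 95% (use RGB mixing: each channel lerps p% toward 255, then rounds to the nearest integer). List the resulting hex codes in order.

#e2dbbf, #ece8d6, #f7f5ed, #fbfaf5, #fdfdfc

6%: (224 + 1.86 = 225.86→226, 217 + 2.28 = 219.28→219, 187 + 4.08 = 191.08→191) → #e2dbbf
39%: (224 + 12.09 = 236.09→236, 217 + 14.82 = 231.82→232, 187 + 26.52 = 213.52→214) → #ece8d6
73%: (224 + 22.63 = 246.63→247, 217 + 27.74 = 244.74→245, 187 + 49.64 = 236.64→237) → #f7f5ed
86%: (224 + 26.66 = 250.66→251, 217 + 32.68 = 249.68→250, 187 + 58.48 = 245.48→245) → #fbfaf5
95%: (224 + 29.45 = 253.45→253, 217 + 36.1 = 253.1→253, 187 + 64.6 = 251.6→252) → #fdfdfc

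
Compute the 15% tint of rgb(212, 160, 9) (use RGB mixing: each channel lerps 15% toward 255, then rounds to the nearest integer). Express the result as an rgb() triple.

Lerp each channel 15% toward 255:
  R: 212 + 6.45 = 218.45 → 218
  G: 160 + 0.15×(255−160) = 160 + 14.25 = 174.25 → 174
  B: 9 + 0.15×(255−9) = 9 + 36.9 = 45.9 → 46

rgb(218, 174, 46)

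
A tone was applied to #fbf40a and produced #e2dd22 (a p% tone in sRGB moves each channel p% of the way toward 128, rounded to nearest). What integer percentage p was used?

#fbf40a is rgb(251, 244, 10); #e2dd22 is rgb(226, 221, 34).
On the R channel (widest range): 226 ≈ 251 + (p/100)(128 − 251), so p ≈ 100×(226 − 251)/(128 − 251) = -2500/-123 = 20.33.
p = 20 reproduces all three channels after rounding.

20%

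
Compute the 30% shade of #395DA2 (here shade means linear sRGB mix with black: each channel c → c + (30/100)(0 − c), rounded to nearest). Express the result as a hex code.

#395DA2 is rgb(57, 93, 162).
Lerp each channel 30% toward 0:
  R: 57 + 0.3×(0−57) = 57 − 17.1 = 39.9 → 40
  G: 93 + 0.3×(0−93) = 93 − 27.9 = 65.1 → 65
  B: 162 + 0.3×(0−162) = 162 − 48.6 = 113.4 → 113
rgb(40, 65, 113) = #284171.

#284171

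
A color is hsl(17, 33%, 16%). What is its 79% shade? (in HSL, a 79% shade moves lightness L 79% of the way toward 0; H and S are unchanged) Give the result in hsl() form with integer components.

L moves 79% from 16 toward 0: 16 − 12.64 = 3.36 → 3.
H and S are unchanged.

hsl(17, 33%, 3%)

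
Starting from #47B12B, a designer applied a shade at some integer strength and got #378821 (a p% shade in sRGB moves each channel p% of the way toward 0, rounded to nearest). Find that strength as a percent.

23%

#47B12B is rgb(71, 177, 43); #378821 is rgb(55, 136, 33).
On the G channel (widest range): 136 ≈ 177 + (p/100)(0 − 177), so p ≈ 100×(136 − 177)/(0 − 177) = -4100/-177 = 23.16.
p = 23 reproduces all three channels after rounding.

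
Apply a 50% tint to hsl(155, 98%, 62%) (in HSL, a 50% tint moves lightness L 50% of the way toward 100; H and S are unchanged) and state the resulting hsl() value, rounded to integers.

L moves 50% from 62 toward 100: 62 + 19 = 81 → 81.
H and S are unchanged.

hsl(155, 98%, 81%)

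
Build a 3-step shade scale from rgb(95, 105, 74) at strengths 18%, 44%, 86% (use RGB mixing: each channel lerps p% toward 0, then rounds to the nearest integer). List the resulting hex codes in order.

18%: (95 − 17.1 = 77.9→78, 105 − 18.9 = 86.1→86, 74 − 13.32 = 60.68→61) → #4E563D
44%: (95 − 41.8 = 53.2→53, 105 − 46.2 = 58.8→59, 74 − 32.56 = 41.44→41) → #353B29
86%: (95 − 81.7 = 13.3→13, 105 − 90.3 = 14.7→15, 74 − 63.64 = 10.36→10) → #0D0F0A

#4E563D, #353B29, #0D0F0A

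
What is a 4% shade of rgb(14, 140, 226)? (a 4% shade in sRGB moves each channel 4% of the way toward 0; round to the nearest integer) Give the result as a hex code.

A 4% shade moves each channel 4% toward 0:
  R: 14 + 0.04×(0−14) = 14 − 0.56 = 13.44 → 13
  G: 140 + 0.04×(0−140) = 140 − 5.6 = 134.4 → 134
  B: 226 + 0.04×(0−226) = 226 − 9.04 = 216.96 → 217
rgb(13, 134, 217) = #0D86D9.

#0D86D9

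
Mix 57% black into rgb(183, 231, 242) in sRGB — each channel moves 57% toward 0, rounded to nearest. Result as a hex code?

#4f6368

Lerp each channel 57% toward 0:
  R: 183 + 0.57×(0−183) = 183 − 104.31 = 78.69 → 79
  G: 231 − 131.67 = 99.33 → 99
  B: 242 + 0.57×(0−242) = 242 − 137.94 = 104.06 → 104
rgb(79, 99, 104) = #4f6368.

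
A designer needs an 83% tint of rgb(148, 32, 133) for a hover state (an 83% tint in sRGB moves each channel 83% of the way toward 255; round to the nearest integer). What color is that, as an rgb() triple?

rgb(237, 217, 234)

Lerp each channel 83% toward 255:
  R: 148 + 88.81 = 236.81 → 237
  G: 32 + 0.83×(255−32) = 32 + 185.09 = 217.09 → 217
  B: 133 + 0.83×(255−133) = 133 + 101.26 = 234.26 → 234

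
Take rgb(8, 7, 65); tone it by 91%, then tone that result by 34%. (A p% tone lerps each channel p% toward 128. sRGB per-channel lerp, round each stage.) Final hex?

Lerp each channel 91% toward 128:
  R: 8 + 109.2 = 117.2 → 117
  G: 7 + 110.11 = 117.11 → 117
  B: 65 + 57.33 = 122.33 → 122
After the tone: rgb(117, 117, 122) = #75757A.
A 34% tone moves each channel 34% toward 128:
  R: 117 + 0.34×(128−117) = 117 + 3.74 = 120.74 → 121
  G: 117 + 0.34×(128−117) = 117 + 3.74 = 120.74 → 121
  B: 122 + 0.34×(128−122) = 122 + 2.04 = 124.04 → 124
rgb(121, 121, 124) = #79797C.

#79797C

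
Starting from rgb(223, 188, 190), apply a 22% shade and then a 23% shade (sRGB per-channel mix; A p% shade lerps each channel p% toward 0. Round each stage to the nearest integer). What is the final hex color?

Lerp each channel 22% toward 0:
  R: 223 − 49.06 = 173.94 → 174
  G: 188 − 41.36 = 146.64 → 147
  B: 190 − 41.8 = 148.2 → 148
After the shade: rgb(174, 147, 148) = #AE9394.
A 23% shade moves each channel 23% toward 0:
  R: 174 + 0.23×(0−174) = 174 − 40.02 = 133.98 → 134
  G: 147 + 0.23×(0−147) = 147 − 33.81 = 113.19 → 113
  B: 148 + 0.23×(0−148) = 148 − 34.04 = 113.96 → 114
rgb(134, 113, 114) = #867172.

#867172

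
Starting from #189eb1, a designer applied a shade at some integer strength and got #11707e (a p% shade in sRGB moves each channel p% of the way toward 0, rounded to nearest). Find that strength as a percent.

#189eb1 is rgb(24, 158, 177); #11707e is rgb(17, 112, 126).
On the B channel (widest range): 126 ≈ 177 + (p/100)(0 − 177), so p ≈ 100×(126 − 177)/(0 − 177) = -5100/-177 = 28.81.
p = 29 reproduces all three channels after rounding.

29%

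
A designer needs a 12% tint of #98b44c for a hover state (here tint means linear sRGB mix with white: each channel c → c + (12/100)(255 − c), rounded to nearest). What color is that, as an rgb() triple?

#98b44c is rgb(152, 180, 76).
Lerp each channel 12% toward 255:
  R: 152 + 0.12×(255−152) = 152 + 12.36 = 164.36 → 164
  G: 180 + 9 = 189 → 189
  B: 76 + 0.12×(255−76) = 76 + 21.48 = 97.48 → 97

rgb(164, 189, 97)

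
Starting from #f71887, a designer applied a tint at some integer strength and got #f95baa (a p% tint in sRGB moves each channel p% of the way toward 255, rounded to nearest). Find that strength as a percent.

#f71887 is rgb(247, 24, 135); #f95baa is rgb(249, 91, 170).
On the G channel (widest range): 91 ≈ 24 + (p/100)(255 − 24), so p ≈ 100×(91 − 24)/(255 − 24) = 6700/231 = 29.00.
p = 29 reproduces all three channels after rounding.

29%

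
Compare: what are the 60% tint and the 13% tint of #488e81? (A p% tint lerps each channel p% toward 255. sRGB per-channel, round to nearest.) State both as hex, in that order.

#b6d2cd, #609d91

#488e81 is rgb(72, 142, 129).
60% tint:
  R: 72 + 0.6×(255−72) = 72 + 109.8 = 181.8 → 182
  G: 142 + 0.6×(255−142) = 142 + 67.8 = 209.8 → 210
  B: 129 + 75.6 = 204.6 → 205
  → #b6d2cd
13% tint:
  R: 72 + 0.13×(255−72) = 72 + 23.79 = 95.79 → 96
  G: 142 + 0.13×(255−142) = 142 + 14.69 = 156.69 → 157
  B: 129 + 0.13×(255−129) = 129 + 16.38 = 145.38 → 145
  → #609d91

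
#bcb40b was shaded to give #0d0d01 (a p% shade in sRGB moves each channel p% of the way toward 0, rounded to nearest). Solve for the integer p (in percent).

#bcb40b is rgb(188, 180, 11); #0d0d01 is rgb(13, 13, 1).
On the R channel (widest range): 13 ≈ 188 + (p/100)(0 − 188), so p ≈ 100×(13 − 188)/(0 − 188) = -17500/-188 = 93.09.
p = 93 reproduces all three channels after rounding.

93%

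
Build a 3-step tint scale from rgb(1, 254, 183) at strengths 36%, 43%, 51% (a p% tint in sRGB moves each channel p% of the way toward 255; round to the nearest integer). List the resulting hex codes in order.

#5CFED1, #6EFED6, #83FFDC

36%: (1 + 91.44 = 92.44→92, 254→254, 183 + 25.92 = 208.92→209) → #5CFED1
43%: (1 + 109.22 = 110.22→110, 254→254, 183 + 30.96 = 213.96→214) → #6EFED6
51%: (1 + 129.54 = 130.54→131, 254 + 0.51 = 254.51→255, 183 + 36.72 = 219.72→220) → #83FFDC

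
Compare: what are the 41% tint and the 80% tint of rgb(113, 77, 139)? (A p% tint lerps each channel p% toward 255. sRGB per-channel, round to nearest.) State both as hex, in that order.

41% tint:
  R: 113 + 0.41×(255−113) = 113 + 58.22 = 171.22 → 171
  G: 77 + 0.41×(255−77) = 77 + 72.98 = 149.98 → 150
  B: 139 + 0.41×(255−139) = 139 + 47.56 = 186.56 → 187
  → #AB96BB
80% tint:
  R: 113 + 113.6 = 226.6 → 227
  G: 77 + 142.4 = 219.4 → 219
  B: 139 + 0.8×(255−139) = 139 + 92.8 = 231.8 → 232
  → #E3DBE8

#AB96BB, #E3DBE8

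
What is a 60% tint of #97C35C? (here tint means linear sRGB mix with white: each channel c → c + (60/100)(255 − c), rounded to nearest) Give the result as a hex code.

#D5E7BE

#97C35C is rgb(151, 195, 92).
A 60% tint moves each channel 60% toward 255:
  R: 151 + 62.4 = 213.4 → 213
  G: 195 + 0.6×(255−195) = 195 + 36 = 231 → 231
  B: 92 + 97.8 = 189.8 → 190
rgb(213, 231, 190) = #D5E7BE.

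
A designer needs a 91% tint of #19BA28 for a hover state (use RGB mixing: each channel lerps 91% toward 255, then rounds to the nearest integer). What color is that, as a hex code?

#19BA28 is rgb(25, 186, 40).
A 91% tint moves each channel 91% toward 255:
  R: 25 + 0.91×(255−25) = 25 + 209.3 = 234.3 → 234
  G: 186 + 62.79 = 248.79 → 249
  B: 40 + 0.91×(255−40) = 40 + 195.65 = 235.65 → 236
rgb(234, 249, 236) = #EAF9EC.

#EAF9EC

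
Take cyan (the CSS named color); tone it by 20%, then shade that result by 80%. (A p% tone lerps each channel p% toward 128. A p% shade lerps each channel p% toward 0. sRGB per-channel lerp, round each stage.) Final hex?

CSS cyan is rgb(0, 255, 255).
A 20% tone moves each channel 20% toward 128:
  R: 0 + 25.6 = 25.6 → 26
  G: 255 + 0.2×(128−255) = 255 − 25.4 = 229.6 → 230
  B: 255 − 25.4 = 229.6 → 230
After the tone: rgb(26, 230, 230) = #1AE6E6.
Per channel, c → c + 0.8(0 − c):
  R: 26 + 0.8×(0−26) = 26 − 20.8 = 5.2 → 5
  G: 230 − 184 = 46 → 46
  B: 230 − 184 = 46 → 46
rgb(5, 46, 46) = #052E2E.

#052E2E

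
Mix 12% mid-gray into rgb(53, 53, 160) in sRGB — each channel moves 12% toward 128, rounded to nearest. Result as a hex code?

A 12% tone moves each channel 12% toward 128:
  R: 53 + 0.12×(128−53) = 53 + 9 = 62 → 62
  G: 53 + 9 = 62 → 62
  B: 160 + 0.12×(128−160) = 160 − 3.84 = 156.16 → 156
rgb(62, 62, 156) = #3E3E9C.

#3E3E9C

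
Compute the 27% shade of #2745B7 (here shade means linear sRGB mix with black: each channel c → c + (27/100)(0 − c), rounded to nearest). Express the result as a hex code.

#2745B7 is rgb(39, 69, 183).
Per channel, c → c + 0.27(0 − c):
  R: 39 + 0.27×(0−39) = 39 − 10.53 = 28.47 → 28
  G: 69 − 18.63 = 50.37 → 50
  B: 183 − 49.41 = 133.59 → 134
rgb(28, 50, 134) = #1C3286.

#1C3286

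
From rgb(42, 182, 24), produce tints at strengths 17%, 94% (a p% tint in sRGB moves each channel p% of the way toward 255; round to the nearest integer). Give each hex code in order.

17%: (42 + 36.21 = 78.21→78, 182 + 12.41 = 194.41→194, 24 + 39.27 = 63.27→63) → #4ec23f
94%: (42 + 200.22 = 242.22→242, 182 + 68.62 = 250.62→251, 24 + 217.14 = 241.14→241) → #f2fbf1

#4ec23f, #f2fbf1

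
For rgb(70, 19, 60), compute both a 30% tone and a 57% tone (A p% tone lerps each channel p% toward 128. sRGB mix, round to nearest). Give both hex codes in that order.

#573450, #675163

30% tone:
  R: 70 + 17.4 = 87.4 → 87
  G: 19 + 0.3×(128−19) = 19 + 32.7 = 51.7 → 52
  B: 60 + 0.3×(128−60) = 60 + 20.4 = 80.4 → 80
  → #573450
57% tone:
  R: 70 + 33.06 = 103.06 → 103
  G: 19 + 0.57×(128−19) = 19 + 62.13 = 81.13 → 81
  B: 60 + 0.57×(128−60) = 60 + 38.76 = 98.76 → 99
  → #675163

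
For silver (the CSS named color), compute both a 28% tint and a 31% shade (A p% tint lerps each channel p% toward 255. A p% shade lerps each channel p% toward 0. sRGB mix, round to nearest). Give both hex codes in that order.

#D2D2D2, #848484

CSS silver is rgb(192, 192, 192).
28% tint:
  R: 192 + 0.28×(255−192) = 192 + 17.64 = 209.64 → 210
  G: 192 + 0.28×(255−192) = 192 + 17.64 = 209.64 → 210
  B: 192 + 17.64 = 209.64 → 210
  → #D2D2D2
31% shade:
  R: 192 + 0.31×(0−192) = 192 − 59.52 = 132.48 → 132
  G: 192 − 59.52 = 132.48 → 132
  B: 192 + 0.31×(0−192) = 192 − 59.52 = 132.48 → 132
  → #848484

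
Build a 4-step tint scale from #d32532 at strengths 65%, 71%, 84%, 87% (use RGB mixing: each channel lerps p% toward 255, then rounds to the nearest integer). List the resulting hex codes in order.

#d32532 is rgb(211, 37, 50).
65%: (211 + 28.6 = 239.6→240, 37 + 141.7 = 178.7→179, 50 + 133.25 = 183.25→183) → #f0b3b7
71%: (211 + 31.24 = 242.24→242, 37 + 154.78 = 191.78→192, 50 + 145.55 = 195.55→196) → #f2c0c4
84%: (211 + 36.96 = 247.96→248, 37 + 183.12 = 220.12→220, 50 + 172.2 = 222.2→222) → #f8dcde
87%: (211 + 38.28 = 249.28→249, 37 + 189.66 = 226.66→227, 50 + 178.35 = 228.35→228) → #f9e3e4

#f0b3b7, #f2c0c4, #f8dcde, #f9e3e4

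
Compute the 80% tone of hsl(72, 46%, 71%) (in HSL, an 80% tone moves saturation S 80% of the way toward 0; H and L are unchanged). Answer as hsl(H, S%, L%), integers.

hsl(72, 9%, 71%)

S moves 80% from 46 toward 0: 46 − 36.8 = 9.2 → 9.
H and L are unchanged.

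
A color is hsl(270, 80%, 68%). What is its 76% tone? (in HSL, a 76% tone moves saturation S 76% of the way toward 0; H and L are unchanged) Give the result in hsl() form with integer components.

S moves 76% from 80 toward 0: 80 − 60.8 = 19.2 → 19.
H and L are unchanged.

hsl(270, 19%, 68%)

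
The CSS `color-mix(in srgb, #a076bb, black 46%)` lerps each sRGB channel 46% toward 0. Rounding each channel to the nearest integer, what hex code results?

#564065

#a076bb is rgb(160, 118, 187).
Per channel, c → c + 0.46(0 − c):
  R: 160 + 0.46×(0−160) = 160 − 73.6 = 86.4 → 86
  G: 118 + 0.46×(0−118) = 118 − 54.28 = 63.72 → 64
  B: 187 + 0.46×(0−187) = 187 − 86.02 = 100.98 → 101
rgb(86, 64, 101) = #564065.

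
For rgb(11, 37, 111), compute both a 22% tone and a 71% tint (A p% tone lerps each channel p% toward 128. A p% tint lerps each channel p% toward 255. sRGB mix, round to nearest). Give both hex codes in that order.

22% tone:
  R: 11 + 0.22×(128−11) = 11 + 25.74 = 36.74 → 37
  G: 37 + 0.22×(128−37) = 37 + 20.02 = 57.02 → 57
  B: 111 + 0.22×(128−111) = 111 + 3.74 = 114.74 → 115
  → #253973
71% tint:
  R: 11 + 173.24 = 184.24 → 184
  G: 37 + 0.71×(255−37) = 37 + 154.78 = 191.78 → 192
  B: 111 + 0.71×(255−111) = 111 + 102.24 = 213.24 → 213
  → #b8c0d5

#253973, #b8c0d5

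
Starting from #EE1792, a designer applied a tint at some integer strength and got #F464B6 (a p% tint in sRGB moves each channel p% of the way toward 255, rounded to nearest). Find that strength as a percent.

#EE1792 is rgb(238, 23, 146); #F464B6 is rgb(244, 100, 182).
On the G channel (widest range): 100 ≈ 23 + (p/100)(255 − 23), so p ≈ 100×(100 − 23)/(255 − 23) = 7700/232 = 33.19.
p = 33 reproduces all three channels after rounding.

33%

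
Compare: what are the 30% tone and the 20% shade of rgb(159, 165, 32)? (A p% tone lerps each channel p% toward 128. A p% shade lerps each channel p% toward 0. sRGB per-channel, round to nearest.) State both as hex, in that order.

30% tone:
  R: 159 − 9.3 = 149.7 → 150
  G: 165 + 0.3×(128−165) = 165 − 11.1 = 153.9 → 154
  B: 32 + 28.8 = 60.8 → 61
  → #969A3D
20% shade:
  R: 159 − 31.8 = 127.2 → 127
  G: 165 + 0.2×(0−165) = 165 − 33 = 132 → 132
  B: 32 − 6.4 = 25.6 → 26
  → #7F841A

#969A3D, #7F841A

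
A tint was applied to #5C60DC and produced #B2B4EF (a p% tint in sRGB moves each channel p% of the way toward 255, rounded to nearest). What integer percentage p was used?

#5C60DC is rgb(92, 96, 220); #B2B4EF is rgb(178, 180, 239).
On the R channel (widest range): 178 ≈ 92 + (p/100)(255 − 92), so p ≈ 100×(178 − 92)/(255 − 92) = 8600/163 = 52.76.
p = 53 reproduces all three channels after rounding.

53%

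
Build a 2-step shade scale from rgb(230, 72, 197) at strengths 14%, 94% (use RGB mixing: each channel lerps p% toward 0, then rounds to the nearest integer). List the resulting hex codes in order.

#C63EA9, #0E040C

14%: (230 − 32.2 = 197.8→198, 72 − 10.08 = 61.92→62, 197 − 27.58 = 169.42→169) → #C63EA9
94%: (230 − 216.2 = 13.8→14, 72 − 67.68 = 4.32→4, 197 − 185.18 = 11.82→12) → #0E040C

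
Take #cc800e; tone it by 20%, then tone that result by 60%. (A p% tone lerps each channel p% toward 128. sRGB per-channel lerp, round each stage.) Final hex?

#98805c

#cc800e is rgb(204, 128, 14).
A 20% tone moves each channel 20% toward 128:
  R: 204 − 15.2 = 188.8 → 189
  G: 128 + 0.2×(128−128) = 128 + 0 = 128 → 128
  B: 14 + 22.8 = 36.8 → 37
After the tone: rgb(189, 128, 37) = #bd8025.
Lerp each channel 60% toward 128:
  R: 189 + 0.6×(128−189) = 189 − 36.6 = 152.4 → 152
  G: 128 + 0.6×(128−128) = 128 + 0 = 128 → 128
  B: 37 + 0.6×(128−37) = 37 + 54.6 = 91.6 → 92
rgb(152, 128, 92) = #98805c.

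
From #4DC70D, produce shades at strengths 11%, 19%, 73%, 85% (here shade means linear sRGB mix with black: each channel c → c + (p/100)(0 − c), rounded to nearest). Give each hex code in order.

#4DC70D is rgb(77, 199, 13).
11%: (77 − 8.47 = 68.53→69, 199 − 21.89 = 177.11→177, 13 − 1.43 = 11.57→12) → #45B10C
19%: (77 − 14.63 = 62.37→62, 199 − 37.81 = 161.19→161, 13 − 2.47 = 10.53→11) → #3EA10B
73%: (77 − 56.21 = 20.79→21, 199 − 145.27 = 53.73→54, 13 − 9.49 = 3.51→4) → #153604
85%: (77 − 65.45 = 11.55→12, 199 − 169.15 = 29.85→30, 13 − 11.05 = 1.95→2) → #0C1E02

#45B10C, #3EA10B, #153604, #0C1E02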